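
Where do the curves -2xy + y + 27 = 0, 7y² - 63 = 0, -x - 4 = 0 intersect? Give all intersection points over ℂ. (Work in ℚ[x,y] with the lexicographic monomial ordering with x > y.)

{(-4, -3)}

Compute a lex Gröbner basis by Buchberger's algorithm.
f_1 = -2xy + y + 27, LT = xy.
f_2 = 7y² - 63, LT = y².
f_3 = -x - 4, LT = x.

S(f_1,f_2): lcm = xy². S = 9x - ½y² - 27/2y.
  leading term x: subtract (-9)·f_3 from 9x - ½y² - 27/2y → -½y² - 27/2y - 36
  leading term y²: subtract (-1/14)·f_2 from -½y² - 27/2y - 36 → -27/2y - 81/2
  leading term y: no divisor's leading term divides it; move -27/2y to the remainder.
  leading term 1: no divisor's leading term divides it; move -81/2 to the remainder.
  remainder -27/2y - 81/2 ≠ 0; add h_4 = -27/2y - 81/2 to the basis.

The other S-polynomials (S(f_1,f_3), S(f_2,f_3), S(f_1,h_4), S(f_2,h_4), S(f_3,h_4)) all reduce to 0 modulo the current basis, so we have a Gröbner basis.
Inter-reduce: drop elements whose leading term is divisible by another's, tail-reduce, and make monic.
Reduced Gröbner basis: {x + 4, y + 3}.

Since the basis is lex-ordered, y + 3 is univariate in y. Its roots are {-3}. Back-substituting each root into the other basis elements fixes the other coordinates.
  y = -3: the earlier basis element becomes x + 4 = 0, giving x = -4 — point (-4, -3).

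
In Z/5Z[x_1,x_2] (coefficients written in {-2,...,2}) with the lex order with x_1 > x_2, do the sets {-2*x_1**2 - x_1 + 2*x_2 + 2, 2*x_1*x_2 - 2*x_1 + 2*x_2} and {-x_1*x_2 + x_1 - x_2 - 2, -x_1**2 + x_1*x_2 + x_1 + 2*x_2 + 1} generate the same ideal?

For a fixed monomial order, each ideal has a unique reduced Gröbner basis; comparing bases decides equality.
Buchberger on the first generating set:
f_1 = -2*x_1**2 - x_1 + 2*x_2 + 2, LT = x_1**2.
f_2 = 2*x_1*x_2 - 2*x_1 + 2*x_2, LT = x_1*x_2.

S(f_1,f_2): lcm = x_1**2*x_2. S = x_1**2 + 2*x_1*x_2 - x_2**2 - x_2.
  leading term x_1**2: subtract (2)·f_1 from x_1**2 + 2*x_1*x_2 - x_2**2 - x_2 → 2*x_1*x_2 + 2*x_1 - x_2**2 + 1
  leading term x_1*x_2: subtract (1)·f_2 from 2*x_1*x_2 + 2*x_1 - x_2**2 + 1 → -x_1 - x_2**2 - 2*x_2 + 1
  leading term x_1: no divisor's leading term divides it; move -x_1 to the remainder.
  leading term x_2**2: no divisor's leading term divides it; move -x_2**2 to the remainder.
  leading term x_2: no divisor's leading term divides it; move -2*x_2 to the remainder.
  leading term 1: no divisor's leading term divides it; move 1 to the remainder.
  remainder -x_1 - x_2**2 - 2*x_2 + 1 ≠ 0; add g_3 = -x_1 - x_2**2 - 2*x_2 + 1 to the basis.

S(f_2,g_3): lcm = x_1*x_2. S = -x_1 - x_2**3 - 2*x_2**2 + 2*x_2.
  leading term x_1: subtract (1)·g_3 from -x_1 - x_2**3 - 2*x_2**2 + 2*x_2 → -x_2**3 - x_2**2 - x_2 - 1
  leading term x_2**3: no divisor's leading term divides it; move -x_2**3 to the remainder.
  leading term x_2**2: no divisor's leading term divides it; move -x_2**2 to the remainder.
  leading term x_2: no divisor's leading term divides it; move -x_2 to the remainder.
  leading term 1: no divisor's leading term divides it; move -1 to the remainder.
  remainder -x_2**3 - x_2**2 - x_2 - 1 ≠ 0; add g_4 = -x_2**3 - x_2**2 - x_2 - 1 to the basis.

The other S-polynomials (S(f_1,g_3), S(f_1,g_4), S(f_2,g_4), S(g_3,g_4)) all reduce to 0 modulo the current basis, so we have a Gröbner basis.
Inter-reduce: drop elements whose leading term is divisible by another's, tail-reduce, and make monic.
Reduced Gröbner basis: {x_1 + x_2**2 + 2*x_2 - 1, x_2**3 + x_2**2 + x_2 + 1}.

Buchberger on the second generating set:
h_1 = -x_1*x_2 + x_1 - x_2 - 2, LT = x_1*x_2.
h_2 = -x_1**2 + x_1*x_2 + x_1 + 2*x_2 + 1, LT = x_1**2.

S(h_1,h_2): lcm = x_1**2*x_2. S = -x_1**2 + x_1*x_2**2 + 2*x_1*x_2 + 2*x_1 + 2*x_2**2 + x_2.
  leading term x_1**2: subtract (1)·h_2 from -x_1**2 + x_1*x_2**2 + 2*x_1*x_2 + 2*x_1 + 2*x_2**2 + x_2 → x_1*x_2**2 + x_1*x_2 + x_1 + 2*x_2**2 - x_2 - 1
  leading term x_1*x_2**2: subtract (-x_2)·h_1 from x_1*x_2**2 + x_1*x_2 + x_1 + 2*x_2**2 - x_2 - 1 → 2*x_1*x_2 + x_1 + x_2**2 + 2*x_2 - 1
  leading term x_1*x_2: subtract (-2)·h_1 from 2*x_1*x_2 + x_1 + x_2**2 + 2*x_2 - 1 → -2*x_1 + x_2**2
  leading term x_1: no divisor's leading term divides it; move -2*x_1 to the remainder.
  leading term x_2**2: no divisor's leading term divides it; move x_2**2 to the remainder.
  remainder -2*x_1 + x_2**2 ≠ 0; add k_3 = -2*x_1 + x_2**2 to the basis.

S(h_1,k_3): lcm = x_1*x_2. S = -x_1 - 2*x_2**3 + x_2 + 2.
  leading term x_1: subtract (-2)·k_3 from -x_1 - 2*x_2**3 + x_2 + 2 → -2*x_2**3 + 2*x_2**2 + x_2 + 2
  leading term x_2**3: no divisor's leading term divides it; move -2*x_2**3 to the remainder.
  leading term x_2**2: no divisor's leading term divides it; move 2*x_2**2 to the remainder.
  leading term x_2: no divisor's leading term divides it; move x_2 to the remainder.
  leading term 1: no divisor's leading term divides it; move 2 to the remainder.
  remainder -2*x_2**3 + 2*x_2**2 + x_2 + 2 ≠ 0; add k_4 = -2*x_2**3 + 2*x_2**2 + x_2 + 2 to the basis.

The other S-polynomials (S(h_2,k_3), S(h_1,k_4), S(h_2,k_4), S(k_3,k_4)) all reduce to 0 modulo the current basis, so we have a Gröbner basis.
Inter-reduce: drop elements whose leading term is divisible by another's, tail-reduce, and make monic.
Reduced Gröbner basis: {x_1 + 2*x_2**2, x_2**3 - x_2**2 + 2*x_2 - 1}.

The bases are distinct; the ideals are different.

No, the ideals differ.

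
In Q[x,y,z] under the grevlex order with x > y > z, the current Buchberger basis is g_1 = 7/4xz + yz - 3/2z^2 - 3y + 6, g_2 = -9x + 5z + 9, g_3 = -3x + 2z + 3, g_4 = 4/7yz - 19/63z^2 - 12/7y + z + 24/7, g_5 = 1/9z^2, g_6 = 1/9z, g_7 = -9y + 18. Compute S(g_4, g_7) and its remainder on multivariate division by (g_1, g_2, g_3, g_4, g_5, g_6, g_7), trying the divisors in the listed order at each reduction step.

lcm(LM(g_4), LM(g_7)) = yz.
S = (lcm/LT(g_4))·g_4 − (lcm/LT(g_7))·g_7 = -19/36z^2 - 3y + 15/4z + 6.
Reduce S modulo (g_1, g_2, g_3, g_4, g_5, g_6, g_7) in that order:
  leading term z^2: subtract (-19/4)·g_5 from -19/36z^2 - 3y + 15/4z + 6 → -3y + 15/4z + 6
  leading term y: subtract (1/3)·g_7 from -3y + 15/4z + 6 → 15/4z
  leading term z: subtract (135/4)·g_6 from 15/4z → 0
The remainder is 0, so this S-polynomial contributes no new basis element.

S(g_4, g_7) = -19/36z^2 - 3y + 15/4z + 6; remainder on division = 0.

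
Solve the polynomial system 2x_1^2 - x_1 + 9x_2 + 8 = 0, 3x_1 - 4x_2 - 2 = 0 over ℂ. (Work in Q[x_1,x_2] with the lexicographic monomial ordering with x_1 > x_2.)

{(-2, -2), (-7/8, -37/32)}

Compute a lex Gröbner basis by Buchberger's algorithm.
f_1 = 2x_1^2 - x_1 + 9x_2 + 8, LT = x_1^2.
f_2 = 3x_1 - 4x_2 - 2, LT = x_1.

S(f_1,f_2): lcm = x_1^2. S = 4/3x_1x_2 + 1/6x_1 + 9/2x_2 + 4.
  leading term x_1x_2: subtract (4/9x_2)·f_2 from 4/3x_1x_2 + 1/6x_1 + 9/2x_2 + 4 → 1/6x_1 + 16/9x_2^2 + 97/18x_2 + 4
  leading term x_1: subtract (1/18)·f_2 from 1/6x_1 + 16/9x_2^2 + 97/18x_2 + 4 → 16/9x_2^2 + 101/18x_2 + 37/9
  leading term x_2^2: no divisor's leading term divides it; move 16/9x_2^2 to the remainder.
  leading term x_2: no divisor's leading term divides it; move 101/18x_2 to the remainder.
  leading term 1: no divisor's leading term divides it; move 37/9 to the remainder.
  remainder 16/9x_2^2 + 101/18x_2 + 37/9 ≠ 0; add h_3 = 16/9x_2^2 + 101/18x_2 + 37/9 to the basis.

The other S-polynomials (S(f_1,h_3), S(f_2,h_3)) all reduce to 0 modulo the current basis, so we have a Gröbner basis.
Inter-reduce: drop elements whose leading term is divisible by another's, tail-reduce, and make monic.
Reduced Gröbner basis: {x_1 - 4/3x_2 - 2/3, x_2^2 + 101/32x_2 + 37/16}.

Since the basis is lex-ordered, x_2^2 + 101/32x_2 + 37/16 is univariate in x_2. Its roots are {-2, -37/32}. Back-substituting each root into the other basis elements fixes the other coordinates.
  x_2 = -2: the earlier basis element becomes x_1 + 2 = 0, giving x_1 = -2 — point (-2, -2).
  x_2 = -37/32: the earlier basis element becomes x_1 + 7/8 = 0, giving x_1 = -7/8 — point (-7/8, -37/32).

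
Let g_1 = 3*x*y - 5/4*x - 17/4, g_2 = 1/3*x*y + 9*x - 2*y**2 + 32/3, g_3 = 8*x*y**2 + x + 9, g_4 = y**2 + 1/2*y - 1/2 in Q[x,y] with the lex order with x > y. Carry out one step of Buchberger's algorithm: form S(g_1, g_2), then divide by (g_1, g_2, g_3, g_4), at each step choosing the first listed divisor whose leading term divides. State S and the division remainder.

lcm(LM(g_1), LM(g_2)) = x*y.
S = (lcm/LT(g_1))·g_1 − (lcm/LT(g_2))·g_2 = -329/12*x + 6*y**2 - 401/12.
Reduce S modulo (g_1, g_2, g_3, g_4) in that order:
  leading term x: no divisor's leading term divides it; move -329/12*x to the remainder.
  leading term y**2: subtract (6)·g_4 from 6*y**2 - 401/12 → -3*y - 365/12
  leading term y: no divisor's leading term divides it; move -3*y to the remainder.
  leading term 1: no divisor's leading term divides it; move -365/12 to the remainder.
The remainder -329/12*x - 3*y - 365/12 is nonzero, so it would be added as the next basis element.

S(g_1, g_2) = -329/12*x + 6*y**2 - 401/12; remainder on division = -329/12*x - 3*y - 365/12.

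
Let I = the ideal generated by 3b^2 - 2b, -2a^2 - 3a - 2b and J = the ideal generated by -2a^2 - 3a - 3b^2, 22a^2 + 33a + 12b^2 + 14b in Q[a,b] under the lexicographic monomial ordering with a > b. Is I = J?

Equality of ideals is decidable: compute both reduced Gröbner bases (unique for the ordering) and check whether they agree.
Buchberger on the first generating set:
f_1 = 3b^2 - 2b, LT = b^2.
f_2 = -2a^2 - 3a - 2b, LT = a^2.

S(f_1,f_2): leading monomials are coprime, so the S-polynomial reduces to 0 (Buchberger's first criterion).
Every S-polynomial of the final basis reduces to 0, so we have a Gröbner basis.
Inter-reduce: drop elements whose leading term is divisible by another's, tail-reduce, and make monic.
Reduced Gröbner basis: {a^2 + 3/2a + b, b^2 - 2/3b}.

Buchberger on the second generating set:
h_1 = -2a^2 - 3a - 3b^2, LT = a^2.
h_2 = 22a^2 + 33a + 12b^2 + 14b, LT = a^2.

S(h_1,h_2): lcm = a^2. S = 21/22b^2 - 7/11b.
  leading term b^2: no divisor's leading term divides it; move 21/22b^2 to the remainder.
  leading term b: no divisor's leading term divides it; move -7/11b to the remainder.
  remainder 21/22b^2 - 7/11b ≠ 0; add k_3 = 21/22b^2 - 7/11b to the basis.

S(h_1,k_3): leading monomials are coprime, so the S-polynomial reduces to 0 (Buchberger's first criterion).
S(h_2,k_3): leading monomials are coprime, so the S-polynomial reduces to 0 (Buchberger's first criterion).
Every S-polynomial of the final basis reduces to 0, so we have a Gröbner basis.
Inter-reduce: drop elements whose leading term is divisible by another's, tail-reduce, and make monic.
Reduced Gröbner basis: {a^2 + 3/2a + b, b^2 - 2/3b}.

The two bases agree; hence the ideals are identical.
The choice of monomial ordering does not affect the verdict — as long as both bases are computed under the same ordering, their equality decides ideal equality.

Yes, the ideals are equal.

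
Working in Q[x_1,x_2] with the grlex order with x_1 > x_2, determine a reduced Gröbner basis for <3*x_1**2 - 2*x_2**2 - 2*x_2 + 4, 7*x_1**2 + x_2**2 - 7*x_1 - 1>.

G = {x_1**2 - 14/17*x_1 - 2/17*x_2 + 2/17, x_2**2 - 21/17*x_1 + 14/17*x_2 - 31/17}

f_1 = 3*x_1**2 - 2*x_2**2 - 2*x_2 + 4, LT = x_1**2.
f_2 = 7*x_1**2 + x_2**2 - 7*x_1 - 1, LT = x_1**2.

S(f_1,f_2): lcm = x_1**2. S = -17/21*x_2**2 + x_1 - 2/3*x_2 + 31/21.
  leading term x_2**2: no divisor's leading term divides it; move -17/21*x_2**2 to the remainder.
  leading term x_1: no divisor's leading term divides it; move x_1 to the remainder.
  leading term x_2: no divisor's leading term divides it; move -2/3*x_2 to the remainder.
  leading term 1: no divisor's leading term divides it; move 31/21 to the remainder.
  remainder -17/21*x_2**2 + x_1 - 2/3*x_2 + 31/21 ≠ 0; add g_3 = -17/21*x_2**2 + x_1 - 2/3*x_2 + 31/21 to the basis.

The other S-polynomials (S(f_1,g_3), S(f_2,g_3)) all reduce to 0 modulo the current basis, so we have a Gröbner basis.
Inter-reduce: drop elements whose leading term is divisible by another's, tail-reduce, and make monic.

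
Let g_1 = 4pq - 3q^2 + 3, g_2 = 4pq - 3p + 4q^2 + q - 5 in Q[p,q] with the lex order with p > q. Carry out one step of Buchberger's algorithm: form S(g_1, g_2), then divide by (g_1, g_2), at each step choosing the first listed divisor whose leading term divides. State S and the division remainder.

lcm(LM(g_1), LM(g_2)) = pq.
S = (lcm/LT(g_1))·g_1 − (lcm/LT(g_2))·g_2 = 3/4p - 7/4q^2 - 1/4q + 2.
Reduce S modulo (g_1, g_2) in that order:
  leading term p: no divisor's leading term divides it; move 3/4p to the remainder.
  leading term q^2: no divisor's leading term divides it; move -7/4q^2 to the remainder.
  leading term q: no divisor's leading term divides it; move -1/4q to the remainder.
  leading term 1: no divisor's leading term divides it; move 2 to the remainder.
The remainder 3/4p - 7/4q^2 - 1/4q + 2 is nonzero, so it would be added as the next basis element.

S(g_1, g_2) = 3/4p - 7/4q^2 - 1/4q + 2; remainder on division = 3/4p - 7/4q^2 - 1/4q + 2.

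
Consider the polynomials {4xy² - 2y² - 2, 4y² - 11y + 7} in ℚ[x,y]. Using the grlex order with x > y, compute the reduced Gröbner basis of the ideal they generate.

f_1 = 4xy² - 2y² - 2, LT = xy².
f_2 = 4y² - 11y + 7, LT = y².

S(f_1,f_2): lcm = xy². S = 11/4xy - ½y² - 7/4x - ½.
  leading term xy: no divisor's leading term divides it; move 11/4xy to the remainder.
  leading term y²: subtract (-⅛)·f_2 from -½y² - 7/4x - ½ → -7/4x - 11/8y + ⅜
  leading term x: no divisor's leading term divides it; move -7/4x to the remainder.
  leading term y: no divisor's leading term divides it; move -11/8y to the remainder.
  leading term 1: no divisor's leading term divides it; move ⅜ to the remainder.
  remainder 11/4xy - 7/4x - 11/8y + ⅜ ≠ 0; add g_3 = 11/4xy - 7/4x - 11/8y + ⅜ to the basis.

S(f_1,g_3): lcm = xy². S = 7/11xy - 3/22y - ½.
  leading term xy: subtract (28/121)·g_3 from 7/11xy - 3/22y - ½ → 49/121x + 2/11y - 71/121
  leading term x: no divisor's leading term divides it; move 49/121x to the remainder.
  leading term y: no divisor's leading term divides it; move 2/11y to the remainder.
  leading term 1: no divisor's leading term divides it; move -71/121 to the remainder.
  remainder 49/121x + 2/11y - 71/121 ≠ 0; add g_4 = 49/121x + 2/11y - 71/121 to the basis.

The other S-polynomials (S(f_2,g_3), S(f_1,g_4), S(f_2,g_4), S(g_3,g_4)) all reduce to 0 modulo the current basis, so we have a Gröbner basis.
Inter-reduce: drop elements whose leading term is divisible by another's, tail-reduce, and make monic.

G = {y² - 11/4y + 7/4, x + 22/49y - 71/49}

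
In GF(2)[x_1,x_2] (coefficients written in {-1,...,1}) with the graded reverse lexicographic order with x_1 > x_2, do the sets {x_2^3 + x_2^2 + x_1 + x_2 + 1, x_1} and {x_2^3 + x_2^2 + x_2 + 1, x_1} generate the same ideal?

Two ideals are equal iff their reduced Gröbner bases coincide (the reduced basis is unique for a fixed ordering).
Buchberger on the first generating set:
f_1 = x_2^3 + x_2^2 + x_1 + x_2 + 1, LT = x_2^3.
f_2 = x_1, LT = x_1.

The S-polynomials (S(f_1,f_2)) all reduce to 0 modulo the current basis, so we have a Gröbner basis.
Inter-reduce: drop elements whose leading term is divisible by another's, tail-reduce, and make monic.
Reduced Gröbner basis: {x_2^3 + x_2^2 + x_2 + 1, x_1}.

Buchberger on the second generating set:
h_1 = x_2^3 + x_2^2 + x_2 + 1, LT = x_2^3.
h_2 = x_1, LT = x_1.

The S-polynomials (S(h_1,h_2)) all reduce to 0 modulo the current basis, so we have a Gröbner basis.
Inter-reduce: drop elements whose leading term is divisible by another's, tail-reduce, and make monic.
Reduced Gröbner basis: {x_2^3 + x_2^2 + x_2 + 1, x_1}.

The two bases agree; hence the ideals are identical.

Yes, the ideals are equal.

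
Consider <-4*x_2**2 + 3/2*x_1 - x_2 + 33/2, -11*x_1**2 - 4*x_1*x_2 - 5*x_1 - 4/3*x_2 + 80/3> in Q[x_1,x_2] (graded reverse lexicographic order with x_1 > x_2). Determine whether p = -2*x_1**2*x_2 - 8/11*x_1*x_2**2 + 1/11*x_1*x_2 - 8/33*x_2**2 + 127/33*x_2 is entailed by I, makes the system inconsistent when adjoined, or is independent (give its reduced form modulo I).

-2*x_1**2*x_2 - 8/11*x_1*x_2**2 + 1/11*x_1*x_2 - 8/33*x_2**2 + 127/33*x_2 is independent of I; its normal form modulo I is x_1*x_2 - x_2.

First compute the reduced Gröbner basis of I by Buchberger's algorithm.
f_1 = -4*x_2**2 + 3/2*x_1 - x_2 + 33/2, LT = x_2**2.
f_2 = -11*x_1**2 - 4*x_1*x_2 - 5*x_1 - 4/3*x_2 + 80/3, LT = x_1**2.

The S-polynomials (S(f_1,f_2)) all reduce to 0 modulo the current basis, so we have a Gröbner basis.
Inter-reduce: drop elements whose leading term is divisible by another's, tail-reduce, and make monic.
Reduced Gröbner basis: {x_1**2 + 4/11*x_1*x_2 + 5/11*x_1 + 4/33*x_2 - 80/33, x_2**2 - 3/8*x_1 + 1/4*x_2 - 33/8}.
Label its elements g_1 = x_1**2 + 4/11*x_1*x_2 + 5/11*x_1 + 4/33*x_2 - 80/33, g_2 = x_2**2 - 3/8*x_1 + 1/4*x_2 - 33/8.

Reduce p = -2*x_1**2*x_2 - 8/11*x_1*x_2**2 + 1/11*x_1*x_2 - 8/33*x_2**2 + 127/33*x_2 modulo G:
  leading term x_1**2*x_2: subtract (-2*x_2)·g_1 from -2*x_1**2*x_2 - 8/11*x_1*x_2**2 + 1/11*x_1*x_2 - 8/33*x_2**2 + 127/33*x_2 → x_1*x_2 - x_2
  leading term x_1*x_2: no divisor's leading term divides it; move x_1*x_2 to the remainder.
  leading term x_2: no divisor's leading term divides it; move -x_2 to the remainder.
  normal form = x_1*x_2 - x_2.
The normal form is nonzero, so p ∉ I. Since p minus its normal form lies in I, I + (p) = I + (r) where r = x_1*x_2 - x_2; decide whether this ideal is the whole ring.
Run Buchberger on G together with r (pairs among the g_i already reduce to 0 since G is a Gröbner basis):
g_1 = x_1**2 + 4/11*x_1*x_2 + 5/11*x_1 + 4/33*x_2 - 80/33, LT = x_1**2.
g_2 = x_2**2 - 3/8*x_1 + 1/4*x_2 - 33/8, LT = x_2**2.
r = x_1*x_2 - x_2, LT = x_1*x_2.

S(g_1,r): lcm = x_1**2*x_2. S = 4/11*x_1*x_2**2 + 16/11*x_1*x_2 + 4/33*x_2**2 - 80/33*x_2.
  leading term x_1*x_2**2: subtract (4/11*x_1)·g_2 from 4/11*x_1*x_2**2 + 16/11*x_1*x_2 + 4/33*x_2**2 - 80/33*x_2 → 3/22*x_1**2 + 15/11*x_1*x_2 + 4/33*x_2**2 + 3/2*x_1 - 80/33*x_2
  leading term x_1**2: subtract (3/22)·g_1 from 3/22*x_1**2 + 15/11*x_1*x_2 + 4/33*x_2**2 + 3/2*x_1 - 80/33*x_2 → 159/121*x_1*x_2 + 4/33*x_2**2 + 174/121*x_1 - 886/363*x_2 + 40/121
  leading term x_1*x_2: subtract (159/121)·r from 159/121*x_1*x_2 + 4/33*x_2**2 + 174/121*x_1 - 886/363*x_2 + 40/121 → 4/33*x_2**2 + 174/121*x_1 - 409/363*x_2 + 40/121
  leading term x_2**2: subtract (4/33)·g_2 from 4/33*x_2**2 + 174/121*x_1 - 409/363*x_2 + 40/121 → 359/242*x_1 - 140/121*x_2 + 201/242
  leading term x_1: no divisor's leading term divides it; move 359/242*x_1 to the remainder.
  leading term x_2: no divisor's leading term divides it; move -140/121*x_2 to the remainder.
  leading term 1: no divisor's leading term divides it; move 201/242 to the remainder.
  remainder 359/242*x_1 - 140/121*x_2 + 201/242 ≠ 0; add m_4 = 359/242*x_1 - 140/121*x_2 + 201/242 to the basis.

S(g_2,r): lcm = x_1*x_2**2. S = -3/8*x_1**2 + 1/4*x_1*x_2 + x_2**2 - 33/8*x_1.
  leading term x_1**2: subtract (-3/8)·g_1 from -3/8*x_1**2 + 1/4*x_1*x_2 + x_2**2 - 33/8*x_1 → 17/44*x_1*x_2 + x_2**2 - 87/22*x_1 + 1/22*x_2 - 10/11
  leading term x_1*x_2: subtract (17/44)·r from 17/44*x_1*x_2 + x_2**2 - 87/22*x_1 + 1/22*x_2 - 10/11 → x_2**2 - 87/22*x_1 + 19/44*x_2 - 10/11
  leading term x_2**2: subtract (1)·g_2 from x_2**2 - 87/22*x_1 + 19/44*x_2 - 10/11 → -315/88*x_1 + 2/11*x_2 + 283/88
  leading term x_1: subtract (-3465/1436)·m_4 from -315/88*x_1 + 2/11*x_2 + 283/88 → -937/359*x_2 + 1874/359
  leading term x_2: no divisor's leading term divides it; move -937/359*x_2 to the remainder.
  leading term 1: no divisor's leading term divides it; move 1874/359 to the remainder.
  remainder -937/359*x_2 + 1874/359 ≠ 0; add m_5 = -937/359*x_2 + 1874/359 to the basis.

The other S-polynomials (S(g_1,g_2), S(g_1,m_4), S(g_2,m_4), S(r,m_4), S(g_1,m_5), S(g_2,m_5), S(r,m_5), S(m_4,m_5)) all reduce to 0 modulo the current basis, so we have a Gröbner basis.
Inter-reduce: drop elements whose leading term is divisible by another's, tail-reduce, and make monic.
Reduced Gröbner basis: {x_1 - 1, x_2 - 2}.
The reduced Gröbner basis of I + (p) is {x_1 - 1, x_2 - 2} ≠ {1}, a proper ideal, so the enlarged system stays consistent: p is independent of I, with normal form x_1*x_2 - x_2.

Ideal membership is decidable via reduction modulo a Gröbner basis.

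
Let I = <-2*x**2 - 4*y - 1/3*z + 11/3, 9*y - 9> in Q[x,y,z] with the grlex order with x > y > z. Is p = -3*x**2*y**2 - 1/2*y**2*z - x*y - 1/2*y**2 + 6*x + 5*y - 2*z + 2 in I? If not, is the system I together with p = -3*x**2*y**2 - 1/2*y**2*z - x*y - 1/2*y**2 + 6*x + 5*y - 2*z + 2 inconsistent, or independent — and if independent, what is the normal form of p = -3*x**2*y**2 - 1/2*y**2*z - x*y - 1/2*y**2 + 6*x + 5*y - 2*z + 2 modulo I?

First compute the reduced Gröbner basis of I by Buchberger's algorithm.
f_1 = -2*x**2 - 4*y - 1/3*z + 11/3, LT = x**2.
f_2 = 9*y - 9, LT = y.

The S-polynomials (S(f_1,f_2)) all reduce to 0 modulo the current basis, so we have a Gröbner basis.
Inter-reduce: drop elements whose leading term is divisible by another's, tail-reduce, and make monic.
Reduced Gröbner basis: {x**2 + 1/6*z + 1/6, y - 1}.
Label its elements g_1 = x**2 + 1/6*z + 1/6, g_2 = y - 1.

Reduce p = -3*x**2*y**2 - 1/2*y**2*z - x*y - 1/2*y**2 + 6*x + 5*y - 2*z + 2 modulo G:
  leading term x**2*y**2: subtract (-3*y**2)·g_1 from -3*x**2*y**2 - 1/2*y**2*z - x*y - 1/2*y**2 + 6*x + 5*y - 2*z + 2 → -x*y + 6*x + 5*y - 2*z + 2
  leading term x*y: subtract (-x)·g_2 from -x*y + 6*x + 5*y - 2*z + 2 → 5*x + 5*y - 2*z + 2
  leading term x: no divisor's leading term divides it; move 5*x to the remainder.
  leading term y: subtract (5)·g_2 from 5*y - 2*z + 2 → -2*z + 7
  leading term z: no divisor's leading term divides it; move -2*z to the remainder.
  leading term 1: no divisor's leading term divides it; move 7 to the remainder.
  normal form = 5*x - 2*z + 7.
The normal form is nonzero, so p ∉ I. Since p minus its normal form lies in I, I + (p) = I + (r) where r = 5*x - 2*z + 7; decide whether this ideal is the whole ring.
Run Buchberger on G together with r (pairs among the g_i already reduce to 0 since G is a Gröbner basis):
g_1 = x**2 + 1/6*z + 1/6, LT = x**2.
g_2 = y - 1, LT = y.
r = 5*x - 2*z + 7, LT = x.

S(g_1,r): lcm = x**2. S = 2/5*x*z - 7/5*x + 1/6*z + 1/6.
  leading term x*z: subtract (2/25*z)·r from 2/5*x*z - 7/5*x + 1/6*z + 1/6 → 4/25*z**2 - 7/5*x - 59/150*z + 1/6
  leading term z**2: no divisor's leading term divides it; move 4/25*z**2 to the remainder.
  leading term x: subtract (-7/25)·r from -7/5*x - 59/150*z + 1/6 → -143/150*z + 319/150
  leading term z: no divisor's leading term divides it; move -143/150*z to the remainder.
  leading term 1: no divisor's leading term divides it; move 319/150 to the remainder.
  remainder 4/25*z**2 - 143/150*z + 319/150 ≠ 0; add m_4 = 4/25*z**2 - 143/150*z + 319/150 to the basis.

The other S-polynomials (S(g_1,g_2), S(g_2,r), S(g_1,m_4), S(g_2,m_4), S(r,m_4)) all reduce to 0 modulo the current basis, so we have a Gröbner basis.
Inter-reduce: drop elements whose leading term is divisible by another's, tail-reduce, and make monic.
Reduced Gröbner basis: {z**2 - 143/24*z + 319/24, x - 2/5*z + 7/5, y - 1}.
The reduced Gröbner basis of I + (p) is {z**2 - 143/24*z + 319/24, x - 2/5*z + 7/5, y - 1} ≠ {1}, a proper ideal, so the enlarged system stays consistent: p is independent of I, with normal form 5*x - 2*z + 7.

The remainder on division by a Gröbner basis is unique — it is the normal form.

-3*x**2*y**2 - 1/2*y**2*z - x*y - 1/2*y**2 + 6*x + 5*y - 2*z + 2 is independent of I; its normal form modulo I is 5*x - 2*z + 7.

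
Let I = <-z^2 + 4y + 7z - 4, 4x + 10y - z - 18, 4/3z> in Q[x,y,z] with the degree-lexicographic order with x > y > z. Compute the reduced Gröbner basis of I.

G = {x - 2, y - 1, z}

This is the nonlinear analogue of row-reducing a linear system.

f_1 = -z^2 + 4y + 7z - 4, LT = z^2.
f_2 = 4x + 10y - z - 18, LT = x.
f_3 = 4/3z, LT = z.

S(f_1,f_3): lcm = z^2. S = -4y - 7z + 4.
  reduce S modulo (f_1, f_2, f_3):
  remainder -4y + 4 ≠ 0; add g_4 = -4y + 4 to the basis.

The other S-polynomials (S(f_1,f_2), S(f_2,f_3), S(f_1,g_4), S(f_2,g_4), S(f_3,g_4)) all reduce to 0 modulo the current basis, so we have a Gröbner basis.
Inter-reduce: drop elements whose leading term is divisible by another's, tail-reduce, and make monic.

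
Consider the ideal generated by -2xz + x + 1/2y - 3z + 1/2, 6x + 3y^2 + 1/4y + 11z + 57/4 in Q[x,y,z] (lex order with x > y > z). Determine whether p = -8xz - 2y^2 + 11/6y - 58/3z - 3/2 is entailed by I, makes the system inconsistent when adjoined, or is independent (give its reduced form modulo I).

Adjoining -8xz - 2y^2 + 11/6y - 58/3z - 3/2 makes the ideal the whole ring: the system is inconsistent.

First compute the reduced Gröbner basis of I by Buchberger's algorithm.
f_1 = -2xz + x + 1/2y - 3z + 1/2, LT = xz.
f_2 = 6x + 3y^2 + 1/4y + 11z + 57/4, LT = x.

S(f_1,f_2): lcm = xz. S = -1/2x - 1/2y^2z - 1/24yz - 1/4y - 11/6z^2 - 7/8z - 1/4.
  leading term x: subtract (-1/12)·f_2 from -1/2x - 1/2y^2z - 1/24yz - 1/4y - 11/6z^2 - 7/8z - 1/4 → -1/2y^2z + 1/4y^2 - 1/24yz - 11/48y - 11/6z^2 + 1/24z + 15/16
  leading term y^2z: no divisor's leading term divides it; move -1/2y^2z to the remainder.
  leading term y^2: no divisor's leading term divides it; move 1/4y^2 to the remainder.
  leading term yz: no divisor's leading term divides it; move -1/24yz to the remainder.
  leading term y: no divisor's leading term divides it; move -11/48y to the remainder.
  leading term z^2: no divisor's leading term divides it; move -11/6z^2 to the remainder.
  leading term z: no divisor's leading term divides it; move 1/24z to the remainder.
  leading term 1: no divisor's leading term divides it; move 15/16 to the remainder.
  remainder -1/2y^2z + 1/4y^2 - 1/24yz - 11/48y - 11/6z^2 + 1/24z + 15/16 ≠ 0; add h_3 = -1/2y^2z + 1/4y^2 - 1/24yz - 11/48y - 11/6z^2 + 1/24z + 15/16 to the basis.

The other S-polynomials (S(f_1,h_3), S(f_2,h_3)) all reduce to 0 modulo the current basis, so we have a Gröbner basis.
Inter-reduce: drop elements whose leading term is divisible by another's, tail-reduce, and make monic.
Reduced Gröbner basis: {x + 1/2y^2 + 1/24y + 11/6z + 19/8, y^2z - 1/2y^2 + 1/12yz + 11/24y + 11/3z^2 - 1/12z - 15/8}.
Label its elements g_1 = x + 1/2y^2 + 1/24y + 11/6z + 19/8, g_2 = y^2z - 1/2y^2 + 1/12yz + 11/24y + 11/3z^2 - 1/12z - 15/8.

Reduce p = -8xz - 2y^2 + 11/6y - 58/3z - 3/2 modulo G:
  leading term xz: subtract (-8z)·g_1 from -8xz - 2y^2 + 11/6y - 58/3z - 3/2 → 4y^2z - 2y^2 + 1/3yz + 11/6y + 44/3z^2 - 1/3z - 3/2
  leading term y^2z: subtract (4)·g_2 from 4y^2z - 2y^2 + 1/3yz + 11/6y + 44/3z^2 - 1/3z - 3/2 → 6
  leading term 1: no divisor's leading term divides it; move 6 to the remainder.
  normal form = 6.
The normal form is nonzero, so p ∉ I. Since p minus its normal form lies in I, I + (p) = I + (r) where r = 6; decide whether this ideal is the whole ring.
Here r = 6 is a nonzero constant, hence a unit: 1 ∈ I + (p), the Gröbner basis of I + (p) is {1}, and the enlarged system has no common solution — adjoining p is inconsistent.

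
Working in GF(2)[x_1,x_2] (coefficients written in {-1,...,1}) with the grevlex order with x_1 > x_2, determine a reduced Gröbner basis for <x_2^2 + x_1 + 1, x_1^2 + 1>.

G = {x_1^2 + 1, x_2^2 + x_1 + 1}

Buchberger's algorithm terminates because the ascending chain of leading-term ideals stabilizes.

f_1 = x_2^2 + x_1 + 1, LT = x_2^2.
f_2 = x_1^2 + 1, LT = x_1^2.

The S-polynomials (S(f_1,f_2)) all reduce to 0 modulo the current basis, so we have a Gröbner basis.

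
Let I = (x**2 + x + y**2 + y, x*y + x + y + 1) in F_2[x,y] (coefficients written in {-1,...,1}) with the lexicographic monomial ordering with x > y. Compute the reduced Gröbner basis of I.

Buchberger's algorithm terminates because the ascending chain of leading-term ideals stabilizes.

f_1 = x**2 + x + y**2 + y, LT = x**2.
f_2 = x*y + x + y + 1, LT = x*y.

S(f_1,f_2): lcm = x**2*y. S = x**2 + x + y**3 + y**2.
  leading term x**2: subtract (1)·f_1 from x**2 + x + y**3 + y**2 → y**3 + y
  leading term y**3: no divisor's leading term divides it; move y**3 to the remainder.
  leading term y: no divisor's leading term divides it; move y to the remainder.
  remainder y**3 + y ≠ 0; add g_3 = y**3 + y to the basis.

The other S-polynomials (S(f_1,g_3), S(f_2,g_3)) all reduce to 0 modulo the current basis, so we have a Gröbner basis.

G = {x**2 + x + y**2 + y, x*y + x + y + 1, y**3 + y}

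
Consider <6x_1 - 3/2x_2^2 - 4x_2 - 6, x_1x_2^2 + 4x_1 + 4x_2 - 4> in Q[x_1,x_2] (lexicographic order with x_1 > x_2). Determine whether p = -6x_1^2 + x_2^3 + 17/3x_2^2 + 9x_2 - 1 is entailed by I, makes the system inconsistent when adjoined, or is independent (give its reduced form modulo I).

First compute the reduced Gröbner basis of I by Buchberger's algorithm.
f_1 = 6x_1 - 3/2x_2^2 - 4x_2 - 6, LT = x_1.
f_2 = x_1x_2^2 + 4x_1 + 4x_2 - 4, LT = x_1x_2^2.

S(f_1,f_2): lcm = x_1x_2^2. S = -4x_1 - 1/4x_2^4 - 2/3x_2^3 - x_2^2 - 4x_2 + 4.
  reduce S modulo (f_1, f_2):
  remainder -1/4x_2^4 - 2/3x_2^3 - 2x_2^2 - 20/3x_2 ≠ 0; add h_3 = -1/4x_2^4 - 2/3x_2^3 - 2x_2^2 - 20/3x_2 to the basis.

The other S-polynomials (S(f_1,h_3), S(f_2,h_3)) all reduce to 0 modulo the current basis, so we have a Gröbner basis.
Inter-reduce: drop elements whose leading term is divisible by another's, tail-reduce, and make monic.
Reduced Gröbner basis: {x_1 - 1/4x_2^2 - 2/3x_2 - 1, x_2^4 + 8/3x_2^3 + 8x_2^2 + 80/3x_2}.
Label its elements g_1 = x_1 - 1/4x_2^2 - 2/3x_2 - 1, g_2 = x_2^4 + 8/3x_2^3 + 8x_2^2 + 80/3x_2.

Reduce p = -6x_1^2 + x_2^3 + 17/3x_2^2 + 9x_2 - 1 modulo G:
  leading term x_1^2: subtract (-6x_1)·g_1 from -6x_1^2 + x_2^3 + 17/3x_2^2 + 9x_2 - 1 → -3/2x_1x_2^2 - 4x_1x_2 - 6x_1 + x_2^3 + 17/3x_2^2 + 9x_2 - 1
  leading term x_1x_2^2: subtract (-3/2x_2^2)·g_1 from -3/2x_1x_2^2 - 4x_1x_2 - 6x_1 + x_2^3 + 17/3x_2^2 + 9x_2 - 1 → -4x_1x_2 - 6x_1 - 3/8x_2^4 + 25/6x_2^2 + 9x_2 - 1
  leading term x_1x_2: subtract (-4x_2)·g_1 from -4x_1x_2 - 6x_1 - 3/8x_2^4 + 25/6x_2^2 + 9x_2 - 1 → -6x_1 - 3/8x_2^4 - x_2^3 + 3/2x_2^2 + 5x_2 - 1
  leading term x_1: subtract (-6)·g_1 from -6x_1 - 3/8x_2^4 - x_2^3 + 3/2x_2^2 + 5x_2 - 1 → -3/8x_2^4 - x_2^3 + x_2 - 7
  leading term x_2^4: subtract (-3/8)·g_2 from -3/8x_2^4 - x_2^3 + x_2 - 7 → 3x_2^2 + 11x_2 - 7
  leading term x_2^2: no divisor's leading term divides it; move 3x_2^2 to the remainder.
  leading term x_2: no divisor's leading term divides it; move 11x_2 to the remainder.
  leading term 1: no divisor's leading term divides it; move -7 to the remainder.
  normal form = 3x_2^2 + 11x_2 - 7.
The normal form is nonzero, so p ∉ I. Since p minus its normal form lies in I, I + (p) = I + (r) where r = 3x_2^2 + 11x_2 - 7; decide whether this ideal is the whole ring.
Run Buchberger on G together with r (pairs among the g_i already reduce to 0 since G is a Gröbner basis):
g_1 = x_1 - 1/4x_2^2 - 2/3x_2 - 1, LT = x_1.
g_2 = x_2^4 + 8/3x_2^3 + 8x_2^2 + 80/3x_2, LT = x_2^4.
r = 3x_2^2 + 11x_2 - 7, LT = x_2^2.

S(g_2,r): lcm = x_2^4. S = -x_2^3 + 31/3x_2^2 + 80/3x_2.
  reduce S modulo (g_1, g_2, r):
  remainder -27x_2 + 98/3 ≠ 0; add m_4 = -27x_2 + 98/3 to the basis.

S(g_2,m_4): lcm = x_2^4. S = 314/81x_2^3 + 8x_2^2 + 80/3x_2.
  reduce S modulo (g_1, g_2, r, m_4):
  remainder 3322942/59049 ≠ 0; add m_5 = 3322942/59049 to the basis.

The other S-polynomials (S(g_1,g_2), S(g_1,r), S(g_1,m_4), S(r,m_4), S(g_1,m_5), S(g_2,m_5), S(r,m_5), S(m_4,m_5)) all reduce to 0 modulo the current basis, so we have a Gröbner basis.
Inter-reduce: drop elements whose leading term is divisible by another's, tail-reduce, and make monic.
Reduced Gröbner basis: {1}.
The reduced Gröbner basis of I + (p) is {1}: the ideal is the whole ring, so the enlarged system has no common solution — adjoining p is inconsistent.

Adjoining -6x_1^2 + x_2^3 + 17/3x_2^2 + 9x_2 - 1 makes the ideal the whole ring: the system is inconsistent.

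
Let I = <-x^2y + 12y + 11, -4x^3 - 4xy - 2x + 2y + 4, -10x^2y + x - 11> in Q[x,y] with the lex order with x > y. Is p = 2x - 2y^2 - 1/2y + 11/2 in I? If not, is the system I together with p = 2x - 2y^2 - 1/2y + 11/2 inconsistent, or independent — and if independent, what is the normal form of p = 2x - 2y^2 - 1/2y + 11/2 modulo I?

Adjoining 2x - 2y^2 - 1/2y + 11/2 makes the ideal the whole ring: the system is inconsistent.

First compute the reduced Gröbner basis of I by Buchberger's algorithm.
f_1 = -x^2y + 12y + 11, LT = x^2y.
f_2 = -4x^3 - 4xy - 2x + 2y + 4, LT = x^3.
f_3 = -10x^2y + x - 11, LT = x^2y.

S(f_1,f_2): lcm = x^3y. S = -xy^2 - 25/2xy - 11x + 1/2y^2 + y.
  reduce S modulo (f_1, f_2, f_3):
  remainder -xy^2 - 25/2xy - 11x + 1/2y^2 + y ≠ 0; add h_4 = -xy^2 - 25/2xy - 11x + 1/2y^2 + y to the basis.

S(f_1,f_3): lcm = x^2y. S = 1/10x - 12y - 121/10.
  reduce S modulo (f_1, f_2, f_3, h_4):
  remainder 1/10x - 12y - 121/10 ≠ 0; add h_5 = 1/10x - 12y - 121/10 to the basis.

S(f_1,h_4): lcm = x^2y^2. S = -25/2x^2y - 11x^2 + 1/2xy^2 + xy - 12y^2 - 11y.
  reduce S modulo (f_1, f_2, f_3, h_4, h_5):
  remainder -636167/4y^2 - 1283583/4y - 161854 ≠ 0; add h_6 = -636167/4y^2 - 1283583/4y - 161854 to the basis.

S(f_1,h_5): lcm = x^2y. S = 120xy^2 + 121xy - 12y - 11.
  reduce S modulo (f_1, f_2, f_3, h_4, h_5, h_6):
  remainder 782851949/90881y + 782851949/90881 ≠ 0; add h_7 = 782851949/90881y + 782851949/90881 to the basis.

The other S-polynomials (S(f_2,f_3), S(f_2,h_4), S(f_3,h_4), S(f_2,h_5), S(f_3,h_5), S(h_4,h_5), S(f_1,h_6), S(f_2,h_6), S(f_3,h_6), S(h_4,h_6), S(h_5,h_6), S(f_1,h_7), S(f_2,h_7), S(f_3,h_7), S(h_4,h_7), S(h_5,h_7), S(h_6,h_7)) all reduce to 0 modulo the current basis, so we have a Gröbner basis.
Inter-reduce: drop elements whose leading term is divisible by another's, tail-reduce, and make monic.
Reduced Gröbner basis: {x - 1, y + 1}.
Label its elements g_1 = x - 1, g_2 = y + 1.

Reduce p = 2x - 2y^2 - 1/2y + 11/2 modulo G:
  leading term x: subtract (2)·g_1 from 2x - 2y^2 - 1/2y + 11/2 → -2y^2 - 1/2y + 15/2
  leading term y^2: subtract (-2y)·g_2 from -2y^2 - 1/2y + 15/2 → 3/2y + 15/2
  leading term y: subtract (3/2)·g_2 from 3/2y + 15/2 → 6
  leading term 1: no divisor's leading term divides it; move 6 to the remainder.
  normal form = 6.
The normal form is nonzero, so p ∉ I. Since p minus its normal form lies in I, I + (p) = I + (r) where r = 6; decide whether this ideal is the whole ring.
Here r = 6 is a nonzero constant, hence a unit: 1 ∈ I + (p), the Gröbner basis of I + (p) is {1}, and the enlarged system has no common solution — adjoining p is inconsistent.

Ideal membership is decidable via reduction modulo a Gröbner basis.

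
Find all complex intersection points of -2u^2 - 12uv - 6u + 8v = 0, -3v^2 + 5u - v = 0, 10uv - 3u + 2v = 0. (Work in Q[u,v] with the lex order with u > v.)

Compute a lex Gröbner basis by Buchberger's algorithm.
f_1 = -2u^2 - 12uv - 6u + 8v, LT = u^2.
f_2 = 5u - 3v^2 - v, LT = u.
f_3 = 10uv - 3u + 2v, LT = uv.

S(f_1,f_2): lcm = u^2. S = 3/5uv^2 + 31/5uv + 3u - 4v.
  leading term uv^2: subtract (3/25v^2)·f_2 from 3/5uv^2 + 31/5uv + 3u - 4v → 31/5uv + 3u + 9/25v^4 + 3/25v^3 - 4v
  leading term uv: subtract (31/25v)·f_2 from 31/5uv + 3u + 9/25v^4 + 3/25v^3 - 4v → 3u + 9/25v^4 + 96/25v^3 + 31/25v^2 - 4v
  leading term u: subtract (3/5)·f_2 from 3u + 9/25v^4 + 96/25v^3 + 31/25v^2 - 4v → 9/25v^4 + 96/25v^3 + 76/25v^2 - 17/5v
  leading term v^4: no divisor's leading term divides it; move 9/25v^4 to the remainder.
  leading term v^3: no divisor's leading term divides it; move 96/25v^3 to the remainder.
  leading term v^2: no divisor's leading term divides it; move 76/25v^2 to the remainder.
  leading term v: no divisor's leading term divides it; move -17/5v to the remainder.
  remainder 9/25v^4 + 96/25v^3 + 76/25v^2 - 17/5v ≠ 0; add h_4 = 9/25v^4 + 96/25v^3 + 76/25v^2 - 17/5v to the basis.

S(f_1,f_3): lcm = u^2v. S = 3/10u^2 + 6uv^2 + 14/5uv - 4v^2.
  leading term u^2: subtract (-3/20)·f_1 from 3/10u^2 + 6uv^2 + 14/5uv - 4v^2 → 6uv^2 + uv - 9/10u - 4v^2 + 6/5v
  leading term uv^2: subtract (6/5v^2)·f_2 from 6uv^2 + uv - 9/10u - 4v^2 + 6/5v → uv - 9/10u + 18/5v^4 + 6/5v^3 - 4v^2 + 6/5v
  leading term uv: subtract (1/5v)·f_2 from uv - 9/10u + 18/5v^4 + 6/5v^3 - 4v^2 + 6/5v → -9/10u + 18/5v^4 + 9/5v^3 - 19/5v^2 + 6/5v
  leading term u: subtract (-9/50)·f_2 from -9/10u + 18/5v^4 + 9/5v^3 - 19/5v^2 + 6/5v → 18/5v^4 + 9/5v^3 - 217/50v^2 + 51/50v
  leading term v^4: subtract (10)·h_4 from 18/5v^4 + 9/5v^3 - 217/50v^2 + 51/50v → -183/5v^3 - 1737/50v^2 + 1751/50v
  leading term v^3: no divisor's leading term divides it; move -183/5v^3 to the remainder.
  leading term v^2: no divisor's leading term divides it; move -1737/50v^2 to the remainder.
  leading term v: no divisor's leading term divides it; move 1751/50v to the remainder.
  remainder -183/5v^3 - 1737/50v^2 + 1751/50v ≠ 0; add h_5 = -183/5v^3 - 1737/50v^2 + 1751/50v to the basis.

S(f_2,f_3): lcm = uv. S = 3/10u - 3/5v^3 - 1/5v^2 - 1/5v.
  leading term u: subtract (3/50)·f_2 from 3/10u - 3/5v^3 - 1/5v^2 - 1/5v → -3/5v^3 - 1/50v^2 - 7/50v
  leading term v^3: subtract (1/61)·h_5 from -3/5v^3 - 1/50v^2 - 7/50v → 838/1525v^2 - 1089/1525v
  leading term v^2: no divisor's leading term divides it; move 838/1525v^2 to the remainder.
  leading term v: no divisor's leading term divides it; move -1089/1525v to the remainder.
  remainder 838/1525v^2 - 1089/1525v ≠ 0; add h_6 = 838/1525v^2 - 1089/1525v to the basis.

S(f_3,h_4): lcm = uv^4. S = -329/30uv^3 - 76/9uv^2 + 85/9uv + 1/5v^4.
  leading term uv^3: subtract (-329/150v^3)·f_2 from -329/30uv^3 - 76/9uv^2 + 85/9uv + 1/5v^4 → -76/9uv^2 + 85/9uv - 329/50v^5 - 299/150v^4
  leading term uv^2: subtract (-76/45v^2)·f_2 from -76/9uv^2 + 85/9uv - 329/50v^5 - 299/150v^4 → 85/9uv - 329/50v^5 - 353/50v^4 - 76/45v^3
  leading term uv: subtract (17/9v)·f_2 from 85/9uv - 329/50v^5 - 353/50v^4 - 76/45v^3 → -329/50v^5 - 353/50v^4 + 179/45v^3 + 17/9v^2
  leading term v^5: subtract (-329/18v)·h_4 from -329/50v^5 - 353/50v^4 + 179/45v^3 + 17/9v^2 → 9469/150v^4 + 13397/225v^3 - 5423/90v^2
  leading term v^4: subtract (9469/54)·h_4 from 9469/150v^4 + 13397/225v^3 - 5423/90v^2 → -138107/225v^3 - 800989/1350v^2 + 160973/270v
  leading term v^3: subtract (138107/8235)·h_5 from -138107/225v^3 - 800989/1350v^2 + 160973/270v → -2204893/205875v^2 + 1829234/205875v
  leading term v^2: subtract (-2204893/113130)·h_6 from -2204893/205875v^2 + 1829234/205875v → -2846657/565650v
  leading term v: no divisor's leading term divides it; move -2846657/565650v to the remainder.
  remainder -2846657/565650v ≠ 0; add h_7 = -2846657/565650v to the basis.

The other S-polynomials (S(f_1,h_4), S(f_2,h_4), S(f_1,h_5), S(f_2,h_5), S(f_3,h_5), S(h_4,h_5), S(f_1,h_6), S(f_2,h_6), S(f_3,h_6), S(h_4,h_6), S(h_5,h_6), S(f_1,h_7), S(f_2,h_7), S(f_3,h_7), S(h_4,h_7), S(h_5,h_7), S(h_6,h_7)) all reduce to 0 modulo the current basis, so we have a Gröbner basis.
Inter-reduce: drop elements whose leading term is divisible by another's, tail-reduce, and make monic.
Reduced Gröbner basis: {u, v}.

Elimination: the polynomial v lies in the elimination ideal for v, so v ∈ {0}. For each such v, the remaining basis elements (now univariate) give the rest of the solution.
  v = 0: the earlier basis element becomes u = 0, giving u = 0 — point (0, 0).
Substituting each solution back into the original system confirms all equations vanish.
A lex Gröbner basis triangularizes the system, enabling back-substitution.

{(0, 0)}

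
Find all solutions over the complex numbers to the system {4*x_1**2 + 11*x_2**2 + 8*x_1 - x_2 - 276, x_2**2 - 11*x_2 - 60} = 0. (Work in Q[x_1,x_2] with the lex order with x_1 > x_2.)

{(-6, -4), (4, -4), (-1 - sqrt(545)*I, 15), (-1 + sqrt(545)*I, 15)}

Compute a lex Gröbner basis by Buchberger's algorithm.
f_1 = 4*x_1**2 + 8*x_1 + 11*x_2**2 - x_2 - 276, LT = x_1**2.
f_2 = x_2**2 - 11*x_2 - 60, LT = x_2**2.

The S-polynomials (S(f_1,f_2)) all reduce to 0 modulo the current basis, so we have a Gröbner basis.
Inter-reduce: drop elements whose leading term is divisible by another's, tail-reduce, and make monic.
Reduced Gröbner basis: {x_1**2 + 2*x_1 + 30*x_2 + 96, x_2**2 - 11*x_2 - 60}.

A lex Gröbner basis eliminates variables successively. Here x_2**2 - 11*x_2 - 60 depends only on x_2, with roots {-4, 15}; lifting each root through the earlier basis elements recovers the full solutions.
  x_2 = -4: the earlier basis element becomes x_1**2 + 2*x_1 - 24 = 0, giving x_1 = -6, 4 — points (-6, -4), (4, -4).
  x_2 = 15: the earlier basis element becomes x_1**2 + 2*x_1 + 546 = 0, giving x_1 = -1 - sqrt(545)*I, -1 + sqrt(545)*I — points (-1 - sqrt(545)*I, 15), (-1 + sqrt(545)*I, 15).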